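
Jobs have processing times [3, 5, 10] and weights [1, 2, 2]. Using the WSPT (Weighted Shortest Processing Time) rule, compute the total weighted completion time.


Compute p/w ratios and sort ascending (WSPT): [(5, 2), (3, 1), (10, 2)]
Compute weighted completion times:
  Job (p=5,w=2): C=5, w*C=2*5=10
  Job (p=3,w=1): C=8, w*C=1*8=8
  Job (p=10,w=2): C=18, w*C=2*18=36
Total weighted completion time = 54

54


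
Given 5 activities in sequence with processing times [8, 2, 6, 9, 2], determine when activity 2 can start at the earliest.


Activity 2 starts after activities 1 through 1 complete.
Predecessor durations: [8]
ES = 8 = 8

8


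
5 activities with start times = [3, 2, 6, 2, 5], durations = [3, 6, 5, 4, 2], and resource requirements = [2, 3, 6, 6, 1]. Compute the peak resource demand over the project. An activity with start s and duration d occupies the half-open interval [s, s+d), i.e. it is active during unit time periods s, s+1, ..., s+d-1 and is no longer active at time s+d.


Each activity i is active on [start_i, start_i + duration_i).
Compute total resource usage per time slot:
  t=0: active resources = [], total = 0
  t=1: active resources = [], total = 0
  t=2: active resources = [3, 6], total = 9
  t=3: active resources = [2, 3, 6], total = 11
  t=4: active resources = [2, 3, 6], total = 11
  t=5: active resources = [2, 3, 6, 1], total = 12
  t=6: active resources = [3, 6, 1], total = 10
  t=7: active resources = [3, 6], total = 9
  t=8: active resources = [6], total = 6
  t=9: active resources = [6], total = 6
  t=10: active resources = [6], total = 6
Peak resource demand = 12

12


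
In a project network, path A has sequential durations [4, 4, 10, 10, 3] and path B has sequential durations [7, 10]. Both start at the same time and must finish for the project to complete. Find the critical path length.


Path A total = 4 + 4 + 10 + 10 + 3 = 31
Path B total = 7 + 10 = 17
Critical path = longest path = max(31, 17) = 31

31


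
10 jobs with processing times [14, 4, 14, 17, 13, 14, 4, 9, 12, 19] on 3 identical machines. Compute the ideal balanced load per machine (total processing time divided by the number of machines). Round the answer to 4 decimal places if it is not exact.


Total processing time = 14 + 4 + 14 + 17 + 13 + 14 + 4 + 9 + 12 + 19 = 120
Number of machines = 3
Ideal balanced load = 120 / 3 = 40.0

40.0


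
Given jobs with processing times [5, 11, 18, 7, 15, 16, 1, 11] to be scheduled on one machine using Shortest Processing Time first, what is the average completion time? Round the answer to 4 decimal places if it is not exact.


Sort jobs by processing time (SPT order): [1, 5, 7, 11, 11, 15, 16, 18]
Compute completion times sequentially:
  Job 1: processing = 1, completes at 1
  Job 2: processing = 5, completes at 6
  Job 3: processing = 7, completes at 13
  Job 4: processing = 11, completes at 24
  Job 5: processing = 11, completes at 35
  Job 6: processing = 15, completes at 50
  Job 7: processing = 16, completes at 66
  Job 8: processing = 18, completes at 84
Sum of completion times = 279
Average completion time = 279/8 = 34.875

34.875


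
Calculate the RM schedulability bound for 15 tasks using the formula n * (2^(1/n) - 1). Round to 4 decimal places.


Compute 2^(1/15) = 1.0472941228
Subtract 1: 1.0472941228 - 1 = 0.0472941228
Multiply by n: 15 * 0.0472941228 = 0.7094118420
Round to 4 dp: 0.7094

0.7094


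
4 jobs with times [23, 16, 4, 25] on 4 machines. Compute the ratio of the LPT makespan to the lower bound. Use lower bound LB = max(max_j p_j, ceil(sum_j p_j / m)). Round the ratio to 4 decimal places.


LPT order: [25, 23, 16, 4]
Machine loads after assignment: [25, 23, 16, 4]
LPT makespan = 25
Lower bound = max(max_job, ceil(total/4)) = max(25, 17) = 25
Ratio = 25 / 25 = 1.0

1.0


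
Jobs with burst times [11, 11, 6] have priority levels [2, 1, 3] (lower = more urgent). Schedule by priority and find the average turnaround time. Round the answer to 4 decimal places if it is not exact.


Sort by priority (ascending = highest first):
Order: [(1, 11), (2, 11), (3, 6)]
Completion times:
  Priority 1, burst=11, C=11
  Priority 2, burst=11, C=22
  Priority 3, burst=6, C=28
Average turnaround = 61/3 = 20.3333

20.3333


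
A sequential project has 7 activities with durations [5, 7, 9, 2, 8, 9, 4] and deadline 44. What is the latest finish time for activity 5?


LF(activity 5) = deadline - sum of successor durations
Successors: activities 6 through 7 with durations [9, 4]
Sum of successor durations = 13
LF = 44 - 13 = 31

31


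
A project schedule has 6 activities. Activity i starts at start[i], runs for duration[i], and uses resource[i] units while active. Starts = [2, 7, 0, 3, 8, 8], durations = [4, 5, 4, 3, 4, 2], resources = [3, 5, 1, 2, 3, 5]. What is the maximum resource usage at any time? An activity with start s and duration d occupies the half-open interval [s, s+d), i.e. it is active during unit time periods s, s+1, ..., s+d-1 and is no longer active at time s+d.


Each activity i is active on [start_i, start_i + duration_i).
Compute total resource usage per time slot:
  t=0: active resources = [1], total = 1
  t=1: active resources = [1], total = 1
  t=2: active resources = [3, 1], total = 4
  t=3: active resources = [3, 1, 2], total = 6
  t=4: active resources = [3, 2], total = 5
  t=5: active resources = [3, 2], total = 5
  t=6: active resources = [], total = 0
  t=7: active resources = [5], total = 5
  t=8: active resources = [5, 3, 5], total = 13
  t=9: active resources = [5, 3, 5], total = 13
  t=10: active resources = [5, 3], total = 8
  t=11: active resources = [5, 3], total = 8
Peak resource demand = 13

13


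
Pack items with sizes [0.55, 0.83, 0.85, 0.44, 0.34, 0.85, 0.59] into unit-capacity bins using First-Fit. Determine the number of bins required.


Place items sequentially using First-Fit:
  Item 0.55 -> new Bin 1
  Item 0.83 -> new Bin 2
  Item 0.85 -> new Bin 3
  Item 0.44 -> Bin 1 (now 0.99)
  Item 0.34 -> new Bin 4
  Item 0.85 -> new Bin 5
  Item 0.59 -> Bin 4 (now 0.93)
Total bins used = 5

5


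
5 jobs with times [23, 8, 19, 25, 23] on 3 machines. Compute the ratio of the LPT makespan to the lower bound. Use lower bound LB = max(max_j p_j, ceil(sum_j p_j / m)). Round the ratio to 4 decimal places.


LPT order: [25, 23, 23, 19, 8]
Machine loads after assignment: [25, 42, 31]
LPT makespan = 42
Lower bound = max(max_job, ceil(total/3)) = max(25, 33) = 33
Ratio = 42 / 33 = 1.2727

1.2727


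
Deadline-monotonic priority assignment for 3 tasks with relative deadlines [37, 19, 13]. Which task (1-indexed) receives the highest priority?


Sort tasks by relative deadline (ascending):
  Task 3: deadline = 13
  Task 2: deadline = 19
  Task 1: deadline = 37
Priority order (highest first): [3, 2, 1]
Highest priority task = 3

3


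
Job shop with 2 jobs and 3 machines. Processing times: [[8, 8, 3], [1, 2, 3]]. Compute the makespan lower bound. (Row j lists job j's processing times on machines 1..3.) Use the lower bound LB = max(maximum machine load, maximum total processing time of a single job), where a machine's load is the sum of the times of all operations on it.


Machine loads:
  Machine 1: 8 + 1 = 9
  Machine 2: 8 + 2 = 10
  Machine 3: 3 + 3 = 6
Max machine load = 10
Job totals:
  Job 1: 19
  Job 2: 6
Max job total = 19
Lower bound = max(10, 19) = 19

19


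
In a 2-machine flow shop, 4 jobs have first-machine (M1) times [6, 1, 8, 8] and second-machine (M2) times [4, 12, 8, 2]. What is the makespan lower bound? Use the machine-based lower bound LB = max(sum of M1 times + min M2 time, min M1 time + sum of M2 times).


LB1 = sum(M1 times) + min(M2 times) = 23 + 2 = 25
LB2 = min(M1 times) + sum(M2 times) = 1 + 26 = 27
Lower bound = max(LB1, LB2) = max(25, 27) = 27

27


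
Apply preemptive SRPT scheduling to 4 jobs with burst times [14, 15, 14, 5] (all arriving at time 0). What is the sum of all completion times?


Since all jobs arrive at t=0, SRPT equals SPT ordering.
SPT order: [5, 14, 14, 15]
Completion times:
  Job 1: p=5, C=5
  Job 2: p=14, C=19
  Job 3: p=14, C=33
  Job 4: p=15, C=48
Total completion time = 5 + 19 + 33 + 48 = 105

105


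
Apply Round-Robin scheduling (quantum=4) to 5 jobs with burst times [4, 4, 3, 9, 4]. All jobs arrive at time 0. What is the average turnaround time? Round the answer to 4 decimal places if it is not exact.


Time quantum = 4
Execution trace:
  J1 runs 4 units, time = 4
  J2 runs 4 units, time = 8
  J3 runs 3 units, time = 11
  J4 runs 4 units, time = 15
  J5 runs 4 units, time = 19
  J4 runs 4 units, time = 23
  J4 runs 1 units, time = 24
Finish times: [4, 8, 11, 24, 19]
Average turnaround = 66/5 = 13.2

13.2


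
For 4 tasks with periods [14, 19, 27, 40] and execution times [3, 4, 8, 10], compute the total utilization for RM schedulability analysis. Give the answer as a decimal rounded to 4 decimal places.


Compute individual utilizations (exact fractions):
  Task 1: C/T = 3/14 (approx. 0.2143)
  Task 2: C/T = 4/19 (approx. 0.2105)
  Task 3: C/T = 8/27 (approx. 0.2963)
  Task 4: C/T = 10/40 = 1/4 (approx. 0.25)
Total utilization U = 3/14 + 4/19 + 8/27 + 1/4 = 13949/14364
Rounded to 4 decimal places: U = 0.9711
RM (Liu & Layland) bound for 4 tasks = 0.756828; compare with U = 13949/14364 (approx. 0.971108)
bound < U <= 1, so the RM sufficient condition is not met (inconclusive; an exact test such as response-time analysis is needed).

0.9711


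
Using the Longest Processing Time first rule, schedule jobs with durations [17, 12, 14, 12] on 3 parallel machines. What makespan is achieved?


Sort jobs in decreasing order (LPT): [17, 14, 12, 12]
Assign each job to the least loaded machine:
  Machine 1: jobs [17], load = 17
  Machine 2: jobs [14], load = 14
  Machine 3: jobs [12, 12], load = 24
Makespan = max load = 24

24


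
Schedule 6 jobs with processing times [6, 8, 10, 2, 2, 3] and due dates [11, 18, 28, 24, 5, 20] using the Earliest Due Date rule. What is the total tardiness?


Sort by due date (EDD order): [(2, 5), (6, 11), (8, 18), (3, 20), (2, 24), (10, 28)]
Compute completion times and tardiness:
  Job 1: p=2, d=5, C=2, tardiness=max(0,2-5)=0
  Job 2: p=6, d=11, C=8, tardiness=max(0,8-11)=0
  Job 3: p=8, d=18, C=16, tardiness=max(0,16-18)=0
  Job 4: p=3, d=20, C=19, tardiness=max(0,19-20)=0
  Job 5: p=2, d=24, C=21, tardiness=max(0,21-24)=0
  Job 6: p=10, d=28, C=31, tardiness=max(0,31-28)=3
Total tardiness = 3

3


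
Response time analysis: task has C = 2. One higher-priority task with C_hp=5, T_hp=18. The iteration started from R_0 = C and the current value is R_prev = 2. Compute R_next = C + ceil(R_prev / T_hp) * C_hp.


R_next = C + ceil(R_prev / T_hp) * C_hp
ceil(2 / 18) = ceil(0.1111) = 1
Interference = 1 * 5 = 5
R_next = 2 + 5 = 7

7


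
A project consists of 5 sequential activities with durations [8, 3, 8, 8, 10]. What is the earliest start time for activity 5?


Activity 5 starts after activities 1 through 4 complete.
Predecessor durations: [8, 3, 8, 8]
ES = 8 + 3 + 8 + 8 = 27

27


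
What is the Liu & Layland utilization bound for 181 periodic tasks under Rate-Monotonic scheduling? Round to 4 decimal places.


Compute 2^(1/181) = 1.0038368845
Subtract 1: 1.0038368845 - 1 = 0.0038368845
Multiply by n: 181 * 0.0038368845 = 0.6944760945
Round to 4 dp: 0.6945

0.6945


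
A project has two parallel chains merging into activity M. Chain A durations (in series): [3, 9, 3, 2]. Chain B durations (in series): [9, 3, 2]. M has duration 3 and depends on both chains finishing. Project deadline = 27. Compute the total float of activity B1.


Forward pass: ES(B1) = sum of predecessors on chain B = 0
EF = ES + duration = 0 + 9 = 9
Backward pass: LF(M) = deadline = 27; LS(M) = 27 - 3 = 24
LF(B1) = LS(M) - sum(successors on chain B) = 24 - 5 = 19
LS = LF - duration = 19 - 9 = 10
Total float = LS - ES = 10 - 0 = 10

10


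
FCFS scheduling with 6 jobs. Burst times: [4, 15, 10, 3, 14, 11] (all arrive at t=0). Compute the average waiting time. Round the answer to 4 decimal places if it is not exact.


FCFS order (as given): [4, 15, 10, 3, 14, 11]
Waiting times:
  Job 1: wait = 0
  Job 2: wait = 4
  Job 3: wait = 19
  Job 4: wait = 29
  Job 5: wait = 32
  Job 6: wait = 46
Sum of waiting times = 130
Average waiting time = 130/6 = 21.6667

21.6667


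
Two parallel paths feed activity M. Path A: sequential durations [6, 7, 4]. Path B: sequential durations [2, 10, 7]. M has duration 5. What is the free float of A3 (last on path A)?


ES(A3) = sum of predecessors on chain A = 13
EF(A3) = ES + duration = 13 + 4 = 17
Successor of A3 is M. ES(M) = max(sum(A), sum(B)) = max(17, 19) = 19
Free float = ES(successor) - EF(current) = 19 - 17 = 2

2


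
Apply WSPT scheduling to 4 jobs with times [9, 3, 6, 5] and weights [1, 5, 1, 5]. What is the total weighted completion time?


Compute p/w ratios and sort ascending (WSPT): [(3, 5), (5, 5), (6, 1), (9, 1)]
Compute weighted completion times:
  Job (p=3,w=5): C=3, w*C=5*3=15
  Job (p=5,w=5): C=8, w*C=5*8=40
  Job (p=6,w=1): C=14, w*C=1*14=14
  Job (p=9,w=1): C=23, w*C=1*23=23
Total weighted completion time = 92

92


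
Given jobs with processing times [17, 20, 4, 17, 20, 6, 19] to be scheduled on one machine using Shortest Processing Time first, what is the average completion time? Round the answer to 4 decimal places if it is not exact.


Sort jobs by processing time (SPT order): [4, 6, 17, 17, 19, 20, 20]
Compute completion times sequentially:
  Job 1: processing = 4, completes at 4
  Job 2: processing = 6, completes at 10
  Job 3: processing = 17, completes at 27
  Job 4: processing = 17, completes at 44
  Job 5: processing = 19, completes at 63
  Job 6: processing = 20, completes at 83
  Job 7: processing = 20, completes at 103
Sum of completion times = 334
Average completion time = 334/7 = 47.7143

47.7143


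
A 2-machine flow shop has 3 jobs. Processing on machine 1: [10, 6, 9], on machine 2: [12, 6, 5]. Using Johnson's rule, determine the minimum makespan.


Apply Johnson's rule:
  Group 1 (a <= b): [(2, 6, 6), (1, 10, 12)]
  Group 2 (a > b): [(3, 9, 5)]
Optimal job order: [2, 1, 3]
Schedule:
  Job 2: M1 done at 6, M2 done at 12
  Job 1: M1 done at 16, M2 done at 28
  Job 3: M1 done at 25, M2 done at 33
Makespan = 33

33


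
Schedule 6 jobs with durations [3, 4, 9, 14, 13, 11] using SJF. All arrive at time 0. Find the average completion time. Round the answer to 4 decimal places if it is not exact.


SJF order (ascending): [3, 4, 9, 11, 13, 14]
Completion times:
  Job 1: burst=3, C=3
  Job 2: burst=4, C=7
  Job 3: burst=9, C=16
  Job 4: burst=11, C=27
  Job 5: burst=13, C=40
  Job 6: burst=14, C=54
Average completion = 147/6 = 24.5

24.5


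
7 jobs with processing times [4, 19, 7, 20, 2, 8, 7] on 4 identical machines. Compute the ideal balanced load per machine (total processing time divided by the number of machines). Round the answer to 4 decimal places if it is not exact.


Total processing time = 4 + 19 + 7 + 20 + 2 + 8 + 7 = 67
Number of machines = 4
Ideal balanced load = 67 / 4 = 16.75

16.75


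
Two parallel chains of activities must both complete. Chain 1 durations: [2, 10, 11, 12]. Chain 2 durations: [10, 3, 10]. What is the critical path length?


Path A total = 2 + 10 + 11 + 12 = 35
Path B total = 10 + 3 + 10 = 23
Critical path = longest path = max(35, 23) = 35

35


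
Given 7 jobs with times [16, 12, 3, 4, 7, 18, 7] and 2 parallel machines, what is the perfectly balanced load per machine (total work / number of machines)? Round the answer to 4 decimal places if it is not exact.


Total processing time = 16 + 12 + 3 + 4 + 7 + 18 + 7 = 67
Number of machines = 2
Ideal balanced load = 67 / 2 = 33.5

33.5


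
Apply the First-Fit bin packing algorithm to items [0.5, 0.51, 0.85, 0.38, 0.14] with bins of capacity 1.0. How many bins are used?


Place items sequentially using First-Fit:
  Item 0.5 -> new Bin 1
  Item 0.51 -> new Bin 2
  Item 0.85 -> new Bin 3
  Item 0.38 -> Bin 1 (now 0.88)
  Item 0.14 -> Bin 2 (now 0.65)
Total bins used = 3

3


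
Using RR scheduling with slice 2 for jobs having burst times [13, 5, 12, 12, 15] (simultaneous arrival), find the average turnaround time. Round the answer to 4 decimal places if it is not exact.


Time quantum = 2
Execution trace:
  J1 runs 2 units, time = 2
  J2 runs 2 units, time = 4
  J3 runs 2 units, time = 6
  J4 runs 2 units, time = 8
  J5 runs 2 units, time = 10
  J1 runs 2 units, time = 12
  J2 runs 2 units, time = 14
  J3 runs 2 units, time = 16
  J4 runs 2 units, time = 18
  J5 runs 2 units, time = 20
  J1 runs 2 units, time = 22
  J2 runs 1 units, time = 23
  J3 runs 2 units, time = 25
  J4 runs 2 units, time = 27
  J5 runs 2 units, time = 29
  J1 runs 2 units, time = 31
  J3 runs 2 units, time = 33
  J4 runs 2 units, time = 35
  J5 runs 2 units, time = 37
  J1 runs 2 units, time = 39
  J3 runs 2 units, time = 41
  J4 runs 2 units, time = 43
  J5 runs 2 units, time = 45
  J1 runs 2 units, time = 47
  J3 runs 2 units, time = 49
  J4 runs 2 units, time = 51
  J5 runs 2 units, time = 53
  J1 runs 1 units, time = 54
  J5 runs 2 units, time = 56
  J5 runs 1 units, time = 57
Finish times: [54, 23, 49, 51, 57]
Average turnaround = 234/5 = 46.8

46.8


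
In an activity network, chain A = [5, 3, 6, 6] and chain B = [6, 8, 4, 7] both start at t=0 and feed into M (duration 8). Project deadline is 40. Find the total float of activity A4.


Forward pass: ES(A4) = sum of predecessors on chain A = 14
EF = ES + duration = 14 + 6 = 20
Backward pass: LF(M) = deadline = 40; LS(M) = 40 - 8 = 32
LF(A4) = LS(M) - sum(successors on chain A) = 32 - 0 = 32
LS = LF - duration = 32 - 6 = 26
Total float = LS - ES = 26 - 14 = 12

12


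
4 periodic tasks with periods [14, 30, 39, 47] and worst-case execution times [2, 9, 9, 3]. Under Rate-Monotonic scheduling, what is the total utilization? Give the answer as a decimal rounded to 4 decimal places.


Compute individual utilizations (exact fractions):
  Task 1: C/T = 2/14 = 1/7 (approx. 0.1429)
  Task 2: C/T = 9/30 = 3/10 (approx. 0.3)
  Task 3: C/T = 9/39 = 3/13 (approx. 0.2308)
  Task 4: C/T = 3/47 (approx. 0.0638)
Total utilization U = 1/7 + 3/10 + 3/13 + 3/47 = 31541/42770
Rounded to 4 decimal places: U = 0.7375
RM (Liu & Layland) bound for 4 tasks = 0.756828; compare with U = 31541/42770 (approx. 0.737456)
U <= bound, so schedulable by RM sufficient condition.

0.7375


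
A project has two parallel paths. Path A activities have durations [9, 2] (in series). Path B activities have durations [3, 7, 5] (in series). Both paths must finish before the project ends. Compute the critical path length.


Path A total = 9 + 2 = 11
Path B total = 3 + 7 + 5 = 15
Critical path = longest path = max(11, 15) = 15

15


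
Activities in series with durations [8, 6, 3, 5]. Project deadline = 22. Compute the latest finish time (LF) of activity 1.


LF(activity 1) = deadline - sum of successor durations
Successors: activities 2 through 4 with durations [6, 3, 5]
Sum of successor durations = 14
LF = 22 - 14 = 8

8


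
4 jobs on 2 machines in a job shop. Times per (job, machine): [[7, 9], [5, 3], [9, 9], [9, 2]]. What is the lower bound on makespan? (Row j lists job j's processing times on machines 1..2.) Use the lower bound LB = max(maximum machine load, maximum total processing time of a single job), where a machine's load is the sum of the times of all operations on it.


Machine loads:
  Machine 1: 7 + 5 + 9 + 9 = 30
  Machine 2: 9 + 3 + 9 + 2 = 23
Max machine load = 30
Job totals:
  Job 1: 16
  Job 2: 8
  Job 3: 18
  Job 4: 11
Max job total = 18
Lower bound = max(30, 18) = 30

30


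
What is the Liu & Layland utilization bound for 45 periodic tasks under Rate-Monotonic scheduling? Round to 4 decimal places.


Compute 2^(1/45) = 1.0155225125
Subtract 1: 1.0155225125 - 1 = 0.0155225125
Multiply by n: 45 * 0.0155225125 = 0.6985130625
Round to 4 dp: 0.6985

0.6985


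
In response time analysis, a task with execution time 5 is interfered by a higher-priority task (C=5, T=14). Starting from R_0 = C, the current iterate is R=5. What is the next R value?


R_next = C + ceil(R_prev / T_hp) * C_hp
ceil(5 / 14) = ceil(0.3571) = 1
Interference = 1 * 5 = 5
R_next = 5 + 5 = 10

10


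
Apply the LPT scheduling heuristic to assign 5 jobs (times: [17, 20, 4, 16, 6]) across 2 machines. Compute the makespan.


Sort jobs in decreasing order (LPT): [20, 17, 16, 6, 4]
Assign each job to the least loaded machine:
  Machine 1: jobs [20, 6, 4], load = 30
  Machine 2: jobs [17, 16], load = 33
Makespan = max load = 33

33


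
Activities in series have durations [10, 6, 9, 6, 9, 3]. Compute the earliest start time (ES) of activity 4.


Activity 4 starts after activities 1 through 3 complete.
Predecessor durations: [10, 6, 9]
ES = 10 + 6 + 9 = 25

25


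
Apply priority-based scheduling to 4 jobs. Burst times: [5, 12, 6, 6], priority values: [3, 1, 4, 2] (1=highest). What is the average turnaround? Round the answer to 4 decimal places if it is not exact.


Sort by priority (ascending = highest first):
Order: [(1, 12), (2, 6), (3, 5), (4, 6)]
Completion times:
  Priority 1, burst=12, C=12
  Priority 2, burst=6, C=18
  Priority 3, burst=5, C=23
  Priority 4, burst=6, C=29
Average turnaround = 82/4 = 20.5

20.5


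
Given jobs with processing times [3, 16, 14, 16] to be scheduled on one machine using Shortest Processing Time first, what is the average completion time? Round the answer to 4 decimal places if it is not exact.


Sort jobs by processing time (SPT order): [3, 14, 16, 16]
Compute completion times sequentially:
  Job 1: processing = 3, completes at 3
  Job 2: processing = 14, completes at 17
  Job 3: processing = 16, completes at 33
  Job 4: processing = 16, completes at 49
Sum of completion times = 102
Average completion time = 102/4 = 25.5

25.5


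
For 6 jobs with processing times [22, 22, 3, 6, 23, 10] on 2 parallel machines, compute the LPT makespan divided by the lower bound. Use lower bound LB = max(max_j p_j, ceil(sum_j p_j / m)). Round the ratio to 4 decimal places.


LPT order: [23, 22, 22, 10, 6, 3]
Machine loads after assignment: [42, 44]
LPT makespan = 44
Lower bound = max(max_job, ceil(total/2)) = max(23, 43) = 43
Ratio = 44 / 43 = 1.0233

1.0233


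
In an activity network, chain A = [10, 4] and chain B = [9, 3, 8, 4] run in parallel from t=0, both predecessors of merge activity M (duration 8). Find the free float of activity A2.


ES(A2) = sum of predecessors on chain A = 10
EF(A2) = ES + duration = 10 + 4 = 14
Successor of A2 is M. ES(M) = max(sum(A), sum(B)) = max(14, 24) = 24
Free float = ES(successor) - EF(current) = 24 - 14 = 10

10


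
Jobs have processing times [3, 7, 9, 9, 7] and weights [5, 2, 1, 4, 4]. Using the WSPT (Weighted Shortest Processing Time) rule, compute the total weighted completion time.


Compute p/w ratios and sort ascending (WSPT): [(3, 5), (7, 4), (9, 4), (7, 2), (9, 1)]
Compute weighted completion times:
  Job (p=3,w=5): C=3, w*C=5*3=15
  Job (p=7,w=4): C=10, w*C=4*10=40
  Job (p=9,w=4): C=19, w*C=4*19=76
  Job (p=7,w=2): C=26, w*C=2*26=52
  Job (p=9,w=1): C=35, w*C=1*35=35
Total weighted completion time = 218

218


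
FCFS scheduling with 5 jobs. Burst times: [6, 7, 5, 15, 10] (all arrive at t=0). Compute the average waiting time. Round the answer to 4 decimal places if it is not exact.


FCFS order (as given): [6, 7, 5, 15, 10]
Waiting times:
  Job 1: wait = 0
  Job 2: wait = 6
  Job 3: wait = 13
  Job 4: wait = 18
  Job 5: wait = 33
Sum of waiting times = 70
Average waiting time = 70/5 = 14.0

14.0


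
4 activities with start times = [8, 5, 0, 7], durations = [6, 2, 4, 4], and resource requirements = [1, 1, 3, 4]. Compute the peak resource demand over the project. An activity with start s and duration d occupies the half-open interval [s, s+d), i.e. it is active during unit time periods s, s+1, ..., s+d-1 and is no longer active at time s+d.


Each activity i is active on [start_i, start_i + duration_i).
Compute total resource usage per time slot:
  t=0: active resources = [3], total = 3
  t=1: active resources = [3], total = 3
  t=2: active resources = [3], total = 3
  t=3: active resources = [3], total = 3
  t=4: active resources = [], total = 0
  t=5: active resources = [1], total = 1
  t=6: active resources = [1], total = 1
  t=7: active resources = [4], total = 4
  t=8: active resources = [1, 4], total = 5
  t=9: active resources = [1, 4], total = 5
  t=10: active resources = [1, 4], total = 5
  t=11: active resources = [1], total = 1
  t=12: active resources = [1], total = 1
  t=13: active resources = [1], total = 1
Peak resource demand = 5

5


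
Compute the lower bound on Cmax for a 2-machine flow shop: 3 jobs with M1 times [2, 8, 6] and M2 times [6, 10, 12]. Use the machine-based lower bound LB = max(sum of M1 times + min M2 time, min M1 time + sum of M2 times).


LB1 = sum(M1 times) + min(M2 times) = 16 + 6 = 22
LB2 = min(M1 times) + sum(M2 times) = 2 + 28 = 30
Lower bound = max(LB1, LB2) = max(22, 30) = 30

30


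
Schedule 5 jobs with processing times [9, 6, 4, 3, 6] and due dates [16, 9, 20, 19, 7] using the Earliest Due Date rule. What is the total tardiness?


Sort by due date (EDD order): [(6, 7), (6, 9), (9, 16), (3, 19), (4, 20)]
Compute completion times and tardiness:
  Job 1: p=6, d=7, C=6, tardiness=max(0,6-7)=0
  Job 2: p=6, d=9, C=12, tardiness=max(0,12-9)=3
  Job 3: p=9, d=16, C=21, tardiness=max(0,21-16)=5
  Job 4: p=3, d=19, C=24, tardiness=max(0,24-19)=5
  Job 5: p=4, d=20, C=28, tardiness=max(0,28-20)=8
Total tardiness = 21

21


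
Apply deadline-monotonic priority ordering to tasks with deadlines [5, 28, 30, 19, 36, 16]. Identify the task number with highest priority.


Sort tasks by relative deadline (ascending):
  Task 1: deadline = 5
  Task 6: deadline = 16
  Task 4: deadline = 19
  Task 2: deadline = 28
  Task 3: deadline = 30
  Task 5: deadline = 36
Priority order (highest first): [1, 6, 4, 2, 3, 5]
Highest priority task = 1

1


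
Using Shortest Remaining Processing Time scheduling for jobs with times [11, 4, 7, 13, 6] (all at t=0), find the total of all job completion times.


Since all jobs arrive at t=0, SRPT equals SPT ordering.
SPT order: [4, 6, 7, 11, 13]
Completion times:
  Job 1: p=4, C=4
  Job 2: p=6, C=10
  Job 3: p=7, C=17
  Job 4: p=11, C=28
  Job 5: p=13, C=41
Total completion time = 4 + 10 + 17 + 28 + 41 = 100

100


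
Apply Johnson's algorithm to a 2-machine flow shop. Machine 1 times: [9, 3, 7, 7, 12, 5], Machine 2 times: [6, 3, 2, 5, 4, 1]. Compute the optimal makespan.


Apply Johnson's rule:
  Group 1 (a <= b): [(2, 3, 3)]
  Group 2 (a > b): [(1, 9, 6), (4, 7, 5), (5, 12, 4), (3, 7, 2), (6, 5, 1)]
Optimal job order: [2, 1, 4, 5, 3, 6]
Schedule:
  Job 2: M1 done at 3, M2 done at 6
  Job 1: M1 done at 12, M2 done at 18
  Job 4: M1 done at 19, M2 done at 24
  Job 5: M1 done at 31, M2 done at 35
  Job 3: M1 done at 38, M2 done at 40
  Job 6: M1 done at 43, M2 done at 44
Makespan = 44

44


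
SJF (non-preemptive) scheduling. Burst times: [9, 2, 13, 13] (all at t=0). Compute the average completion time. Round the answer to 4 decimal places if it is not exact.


SJF order (ascending): [2, 9, 13, 13]
Completion times:
  Job 1: burst=2, C=2
  Job 2: burst=9, C=11
  Job 3: burst=13, C=24
  Job 4: burst=13, C=37
Average completion = 74/4 = 18.5

18.5


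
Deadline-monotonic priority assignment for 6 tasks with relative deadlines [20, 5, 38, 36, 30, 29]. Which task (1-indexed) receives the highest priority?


Sort tasks by relative deadline (ascending):
  Task 2: deadline = 5
  Task 1: deadline = 20
  Task 6: deadline = 29
  Task 5: deadline = 30
  Task 4: deadline = 36
  Task 3: deadline = 38
Priority order (highest first): [2, 1, 6, 5, 4, 3]
Highest priority task = 2

2


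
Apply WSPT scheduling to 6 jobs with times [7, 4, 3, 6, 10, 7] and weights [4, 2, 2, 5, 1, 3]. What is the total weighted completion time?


Compute p/w ratios and sort ascending (WSPT): [(6, 5), (3, 2), (7, 4), (4, 2), (7, 3), (10, 1)]
Compute weighted completion times:
  Job (p=6,w=5): C=6, w*C=5*6=30
  Job (p=3,w=2): C=9, w*C=2*9=18
  Job (p=7,w=4): C=16, w*C=4*16=64
  Job (p=4,w=2): C=20, w*C=2*20=40
  Job (p=7,w=3): C=27, w*C=3*27=81
  Job (p=10,w=1): C=37, w*C=1*37=37
Total weighted completion time = 270

270


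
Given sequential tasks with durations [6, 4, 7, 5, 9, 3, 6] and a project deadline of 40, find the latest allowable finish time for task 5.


LF(activity 5) = deadline - sum of successor durations
Successors: activities 6 through 7 with durations [3, 6]
Sum of successor durations = 9
LF = 40 - 9 = 31

31


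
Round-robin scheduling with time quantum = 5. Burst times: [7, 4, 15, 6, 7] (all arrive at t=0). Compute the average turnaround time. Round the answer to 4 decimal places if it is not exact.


Time quantum = 5
Execution trace:
  J1 runs 5 units, time = 5
  J2 runs 4 units, time = 9
  J3 runs 5 units, time = 14
  J4 runs 5 units, time = 19
  J5 runs 5 units, time = 24
  J1 runs 2 units, time = 26
  J3 runs 5 units, time = 31
  J4 runs 1 units, time = 32
  J5 runs 2 units, time = 34
  J3 runs 5 units, time = 39
Finish times: [26, 9, 39, 32, 34]
Average turnaround = 140/5 = 28.0

28.0


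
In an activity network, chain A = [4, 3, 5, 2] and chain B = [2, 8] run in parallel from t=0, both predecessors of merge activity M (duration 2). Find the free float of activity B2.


ES(B2) = sum of predecessors on chain B = 2
EF(B2) = ES + duration = 2 + 8 = 10
Successor of B2 is M. ES(M) = max(sum(A), sum(B)) = max(14, 10) = 14
Free float = ES(successor) - EF(current) = 14 - 10 = 4

4


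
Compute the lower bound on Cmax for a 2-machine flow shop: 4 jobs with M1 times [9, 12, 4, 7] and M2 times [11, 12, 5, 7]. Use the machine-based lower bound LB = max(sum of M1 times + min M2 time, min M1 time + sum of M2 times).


LB1 = sum(M1 times) + min(M2 times) = 32 + 5 = 37
LB2 = min(M1 times) + sum(M2 times) = 4 + 35 = 39
Lower bound = max(LB1, LB2) = max(37, 39) = 39

39


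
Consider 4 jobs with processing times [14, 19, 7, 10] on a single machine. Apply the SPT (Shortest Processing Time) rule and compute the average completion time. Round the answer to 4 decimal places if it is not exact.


Sort jobs by processing time (SPT order): [7, 10, 14, 19]
Compute completion times sequentially:
  Job 1: processing = 7, completes at 7
  Job 2: processing = 10, completes at 17
  Job 3: processing = 14, completes at 31
  Job 4: processing = 19, completes at 50
Sum of completion times = 105
Average completion time = 105/4 = 26.25

26.25


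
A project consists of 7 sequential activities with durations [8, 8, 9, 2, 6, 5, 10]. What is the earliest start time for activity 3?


Activity 3 starts after activities 1 through 2 complete.
Predecessor durations: [8, 8]
ES = 8 + 8 = 16

16


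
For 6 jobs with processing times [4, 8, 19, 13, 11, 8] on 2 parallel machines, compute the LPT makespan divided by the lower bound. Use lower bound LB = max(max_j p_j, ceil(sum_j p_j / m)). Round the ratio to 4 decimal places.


LPT order: [19, 13, 11, 8, 8, 4]
Machine loads after assignment: [31, 32]
LPT makespan = 32
Lower bound = max(max_job, ceil(total/2)) = max(19, 32) = 32
Ratio = 32 / 32 = 1.0

1.0


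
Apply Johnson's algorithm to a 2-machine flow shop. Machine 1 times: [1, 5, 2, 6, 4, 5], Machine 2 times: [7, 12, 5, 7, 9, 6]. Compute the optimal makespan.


Apply Johnson's rule:
  Group 1 (a <= b): [(1, 1, 7), (3, 2, 5), (5, 4, 9), (2, 5, 12), (6, 5, 6), (4, 6, 7)]
  Group 2 (a > b): []
Optimal job order: [1, 3, 5, 2, 6, 4]
Schedule:
  Job 1: M1 done at 1, M2 done at 8
  Job 3: M1 done at 3, M2 done at 13
  Job 5: M1 done at 7, M2 done at 22
  Job 2: M1 done at 12, M2 done at 34
  Job 6: M1 done at 17, M2 done at 40
  Job 4: M1 done at 23, M2 done at 47
Makespan = 47

47


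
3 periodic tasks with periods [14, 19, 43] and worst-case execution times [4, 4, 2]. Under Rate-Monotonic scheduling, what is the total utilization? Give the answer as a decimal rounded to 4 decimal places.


Compute individual utilizations (exact fractions):
  Task 1: C/T = 4/14 = 2/7 (approx. 0.2857)
  Task 2: C/T = 4/19 (approx. 0.2105)
  Task 3: C/T = 2/43 (approx. 0.0465)
Total utilization U = 2/7 + 4/19 + 2/43 = 3104/5719
Rounded to 4 decimal places: U = 0.5428
RM (Liu & Layland) bound for 3 tasks = 0.779763; compare with U = 3104/5719 (approx. 0.542752)
U <= bound, so schedulable by RM sufficient condition.

0.5428


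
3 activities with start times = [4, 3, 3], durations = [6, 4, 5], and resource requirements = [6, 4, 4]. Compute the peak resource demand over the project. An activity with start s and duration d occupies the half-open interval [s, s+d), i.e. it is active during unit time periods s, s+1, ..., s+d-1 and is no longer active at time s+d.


Each activity i is active on [start_i, start_i + duration_i).
Compute total resource usage per time slot:
  t=0: active resources = [], total = 0
  t=1: active resources = [], total = 0
  t=2: active resources = [], total = 0
  t=3: active resources = [4, 4], total = 8
  t=4: active resources = [6, 4, 4], total = 14
  t=5: active resources = [6, 4, 4], total = 14
  t=6: active resources = [6, 4, 4], total = 14
  t=7: active resources = [6, 4], total = 10
  t=8: active resources = [6], total = 6
  t=9: active resources = [6], total = 6
Peak resource demand = 14

14


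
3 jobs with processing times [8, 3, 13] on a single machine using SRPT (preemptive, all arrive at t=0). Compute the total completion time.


Since all jobs arrive at t=0, SRPT equals SPT ordering.
SPT order: [3, 8, 13]
Completion times:
  Job 1: p=3, C=3
  Job 2: p=8, C=11
  Job 3: p=13, C=24
Total completion time = 3 + 11 + 24 = 38

38


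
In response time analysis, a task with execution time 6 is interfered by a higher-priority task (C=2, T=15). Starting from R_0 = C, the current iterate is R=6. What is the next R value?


R_next = C + ceil(R_prev / T_hp) * C_hp
ceil(6 / 15) = ceil(0.4) = 1
Interference = 1 * 2 = 2
R_next = 6 + 2 = 8

8


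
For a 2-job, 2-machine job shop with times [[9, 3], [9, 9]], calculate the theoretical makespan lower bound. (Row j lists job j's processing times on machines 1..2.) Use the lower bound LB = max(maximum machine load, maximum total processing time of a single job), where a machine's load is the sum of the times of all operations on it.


Machine loads:
  Machine 1: 9 + 9 = 18
  Machine 2: 3 + 9 = 12
Max machine load = 18
Job totals:
  Job 1: 12
  Job 2: 18
Max job total = 18
Lower bound = max(18, 18) = 18

18


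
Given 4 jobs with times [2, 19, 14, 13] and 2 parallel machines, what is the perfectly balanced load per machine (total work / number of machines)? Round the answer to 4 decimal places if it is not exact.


Total processing time = 2 + 19 + 14 + 13 = 48
Number of machines = 2
Ideal balanced load = 48 / 2 = 24.0

24.0


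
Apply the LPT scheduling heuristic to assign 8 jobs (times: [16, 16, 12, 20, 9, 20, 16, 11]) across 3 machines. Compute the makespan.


Sort jobs in decreasing order (LPT): [20, 20, 16, 16, 16, 12, 11, 9]
Assign each job to the least loaded machine:
  Machine 1: jobs [20, 16], load = 36
  Machine 2: jobs [20, 12, 11], load = 43
  Machine 3: jobs [16, 16, 9], load = 41
Makespan = max load = 43

43


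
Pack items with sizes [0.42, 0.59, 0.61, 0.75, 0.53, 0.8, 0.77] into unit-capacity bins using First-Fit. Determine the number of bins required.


Place items sequentially using First-Fit:
  Item 0.42 -> new Bin 1
  Item 0.59 -> new Bin 2
  Item 0.61 -> new Bin 3
  Item 0.75 -> new Bin 4
  Item 0.53 -> Bin 1 (now 0.95)
  Item 0.8 -> new Bin 5
  Item 0.77 -> new Bin 6
Total bins used = 6

6


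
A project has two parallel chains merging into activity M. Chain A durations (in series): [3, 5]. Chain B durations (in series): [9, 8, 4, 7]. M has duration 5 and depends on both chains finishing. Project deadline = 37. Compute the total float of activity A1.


Forward pass: ES(A1) = sum of predecessors on chain A = 0
EF = ES + duration = 0 + 3 = 3
Backward pass: LF(M) = deadline = 37; LS(M) = 37 - 5 = 32
LF(A1) = LS(M) - sum(successors on chain A) = 32 - 5 = 27
LS = LF - duration = 27 - 3 = 24
Total float = LS - ES = 24 - 0 = 24

24


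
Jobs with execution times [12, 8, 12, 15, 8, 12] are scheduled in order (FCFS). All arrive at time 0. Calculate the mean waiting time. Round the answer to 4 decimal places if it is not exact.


FCFS order (as given): [12, 8, 12, 15, 8, 12]
Waiting times:
  Job 1: wait = 0
  Job 2: wait = 12
  Job 3: wait = 20
  Job 4: wait = 32
  Job 5: wait = 47
  Job 6: wait = 55
Sum of waiting times = 166
Average waiting time = 166/6 = 27.6667

27.6667


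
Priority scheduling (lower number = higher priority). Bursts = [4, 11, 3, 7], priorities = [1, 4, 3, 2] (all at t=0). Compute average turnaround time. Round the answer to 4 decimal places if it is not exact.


Sort by priority (ascending = highest first):
Order: [(1, 4), (2, 7), (3, 3), (4, 11)]
Completion times:
  Priority 1, burst=4, C=4
  Priority 2, burst=7, C=11
  Priority 3, burst=3, C=14
  Priority 4, burst=11, C=25
Average turnaround = 54/4 = 13.5

13.5


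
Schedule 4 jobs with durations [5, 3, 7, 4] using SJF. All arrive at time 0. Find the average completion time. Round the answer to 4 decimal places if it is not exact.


SJF order (ascending): [3, 4, 5, 7]
Completion times:
  Job 1: burst=3, C=3
  Job 2: burst=4, C=7
  Job 3: burst=5, C=12
  Job 4: burst=7, C=19
Average completion = 41/4 = 10.25

10.25


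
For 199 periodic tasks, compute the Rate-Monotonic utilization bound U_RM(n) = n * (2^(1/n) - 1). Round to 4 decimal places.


Compute 2^(1/199) = 1.0034892249
Subtract 1: 1.0034892249 - 1 = 0.0034892249
Multiply by n: 199 * 0.0034892249 = 0.6943557551
Round to 4 dp: 0.6944

0.6944


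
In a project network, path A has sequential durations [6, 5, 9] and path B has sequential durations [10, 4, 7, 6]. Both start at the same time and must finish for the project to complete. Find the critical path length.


Path A total = 6 + 5 + 9 = 20
Path B total = 10 + 4 + 7 + 6 = 27
Critical path = longest path = max(20, 27) = 27

27


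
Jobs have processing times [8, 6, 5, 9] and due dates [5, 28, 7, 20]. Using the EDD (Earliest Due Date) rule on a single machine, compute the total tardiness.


Sort by due date (EDD order): [(8, 5), (5, 7), (9, 20), (6, 28)]
Compute completion times and tardiness:
  Job 1: p=8, d=5, C=8, tardiness=max(0,8-5)=3
  Job 2: p=5, d=7, C=13, tardiness=max(0,13-7)=6
  Job 3: p=9, d=20, C=22, tardiness=max(0,22-20)=2
  Job 4: p=6, d=28, C=28, tardiness=max(0,28-28)=0
Total tardiness = 11

11


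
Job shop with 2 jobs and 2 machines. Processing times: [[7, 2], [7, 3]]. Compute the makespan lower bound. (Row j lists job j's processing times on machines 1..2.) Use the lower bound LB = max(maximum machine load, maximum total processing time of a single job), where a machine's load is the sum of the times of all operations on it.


Machine loads:
  Machine 1: 7 + 7 = 14
  Machine 2: 2 + 3 = 5
Max machine load = 14
Job totals:
  Job 1: 9
  Job 2: 10
Max job total = 10
Lower bound = max(14, 10) = 14

14


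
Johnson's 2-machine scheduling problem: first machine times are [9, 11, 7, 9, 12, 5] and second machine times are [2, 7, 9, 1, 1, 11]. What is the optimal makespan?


Apply Johnson's rule:
  Group 1 (a <= b): [(6, 5, 11), (3, 7, 9)]
  Group 2 (a > b): [(2, 11, 7), (1, 9, 2), (4, 9, 1), (5, 12, 1)]
Optimal job order: [6, 3, 2, 1, 4, 5]
Schedule:
  Job 6: M1 done at 5, M2 done at 16
  Job 3: M1 done at 12, M2 done at 25
  Job 2: M1 done at 23, M2 done at 32
  Job 1: M1 done at 32, M2 done at 34
  Job 4: M1 done at 41, M2 done at 42
  Job 5: M1 done at 53, M2 done at 54
Makespan = 54

54


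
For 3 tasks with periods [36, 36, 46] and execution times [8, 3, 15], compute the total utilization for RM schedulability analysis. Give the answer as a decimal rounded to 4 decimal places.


Compute individual utilizations (exact fractions):
  Task 1: C/T = 8/36 = 2/9 (approx. 0.2222)
  Task 2: C/T = 3/36 = 1/12 (approx. 0.0833)
  Task 3: C/T = 15/46 (approx. 0.3261)
Total utilization U = 2/9 + 1/12 + 15/46 = 523/828
Rounded to 4 decimal places: U = 0.6316
RM (Liu & Layland) bound for 3 tasks = 0.779763; compare with U = 523/828 (approx. 0.631643)
U <= bound, so schedulable by RM sufficient condition.

0.6316
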